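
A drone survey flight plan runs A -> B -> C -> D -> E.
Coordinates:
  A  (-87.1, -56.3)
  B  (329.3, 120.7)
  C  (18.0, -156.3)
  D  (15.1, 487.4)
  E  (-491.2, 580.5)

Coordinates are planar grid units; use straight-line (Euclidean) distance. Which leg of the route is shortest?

B–C

Leg distances:
A→B: 452.5
B→C: 416.7
C→D: 643.7
D→E: 514.8
The shortest leg is B–C at 416.7.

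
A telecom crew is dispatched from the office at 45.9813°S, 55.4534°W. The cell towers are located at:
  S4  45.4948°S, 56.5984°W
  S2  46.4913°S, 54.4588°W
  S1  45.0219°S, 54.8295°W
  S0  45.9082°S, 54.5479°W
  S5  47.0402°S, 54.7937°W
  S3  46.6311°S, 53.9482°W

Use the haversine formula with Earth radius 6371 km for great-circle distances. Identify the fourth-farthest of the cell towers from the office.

Distance to each, sorted:
S3: 136.3 km
S5: 128.1 km
S1: 117.2 km
S4: 104.0 km
S2: 95.2 km
S0: 70.5 km
The fourth-farthest is S4 at 104.0 km.

S4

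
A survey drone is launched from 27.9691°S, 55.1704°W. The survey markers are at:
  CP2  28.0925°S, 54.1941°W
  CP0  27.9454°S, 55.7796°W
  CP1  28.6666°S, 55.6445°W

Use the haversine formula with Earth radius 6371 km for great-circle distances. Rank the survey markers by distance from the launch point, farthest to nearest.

Distance from the launch point at 27.9691°S, 55.1704°W to each:
CP2 28.0925°S, 54.1941°W: 96.8 km
CP1 28.6666°S, 55.6445°W: 90.4 km
CP0 27.9454°S, 55.7796°W: 59.9 km

CP2, CP1, CP0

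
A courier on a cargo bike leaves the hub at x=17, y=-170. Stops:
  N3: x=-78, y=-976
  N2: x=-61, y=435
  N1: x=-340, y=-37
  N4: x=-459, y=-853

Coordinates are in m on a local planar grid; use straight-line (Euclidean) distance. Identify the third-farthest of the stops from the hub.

N2

Distance to each, sorted:
N4: 832.5 m
N3: 811.6 m
N2: 610.0 m
N1: 381.0 m
The third-farthest is N2 at 610.0 m.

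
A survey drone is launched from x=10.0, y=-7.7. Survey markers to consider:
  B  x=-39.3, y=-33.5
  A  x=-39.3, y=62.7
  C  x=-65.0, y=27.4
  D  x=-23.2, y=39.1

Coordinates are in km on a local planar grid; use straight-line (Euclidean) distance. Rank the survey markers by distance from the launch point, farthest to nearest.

Computing each straight-line distance from x=10.0, y=-7.7:
A x=-39.3, y=62.7: 85.9 km
C x=-65.0, y=27.4: 82.8 km
D x=-23.2, y=39.1: 57.4 km
B x=-39.3, y=-33.5: 55.6 km

A, C, D, B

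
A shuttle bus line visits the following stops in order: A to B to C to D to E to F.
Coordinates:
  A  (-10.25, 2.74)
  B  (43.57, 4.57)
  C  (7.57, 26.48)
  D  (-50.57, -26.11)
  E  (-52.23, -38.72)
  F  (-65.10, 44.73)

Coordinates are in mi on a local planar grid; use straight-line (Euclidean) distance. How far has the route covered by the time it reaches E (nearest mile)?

187 mi

Leg distances:
A→B: 53.9 mi  (cumulative 53.9 mi)
B→C: 42.1 mi  (cumulative 96.0 mi)
C→D: 78.4 mi  (cumulative 174.4 mi)
D→E: 12.7 mi  (cumulative 187.1 mi)
Cumulative distance at E ≈ 187 mi.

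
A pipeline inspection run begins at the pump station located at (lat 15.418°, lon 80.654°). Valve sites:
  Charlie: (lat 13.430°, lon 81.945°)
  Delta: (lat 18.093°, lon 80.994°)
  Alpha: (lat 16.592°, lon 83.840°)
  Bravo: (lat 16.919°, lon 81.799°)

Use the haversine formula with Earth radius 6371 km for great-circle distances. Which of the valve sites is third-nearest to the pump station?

Distance to each, sorted:
Bravo: 206.9 km
Charlie: 261.1 km
Delta: 299.6 km
Alpha: 364.7 km
The third-nearest is Delta at 299.6 km.

Delta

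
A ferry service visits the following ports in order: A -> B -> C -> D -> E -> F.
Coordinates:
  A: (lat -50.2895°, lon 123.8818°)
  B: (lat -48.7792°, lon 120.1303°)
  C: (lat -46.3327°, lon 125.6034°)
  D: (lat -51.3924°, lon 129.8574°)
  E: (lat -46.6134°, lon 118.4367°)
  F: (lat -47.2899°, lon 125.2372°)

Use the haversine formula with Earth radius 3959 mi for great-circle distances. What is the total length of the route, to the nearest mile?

Leg distances:
A→B: 197.9 mi  (cumulative 197.9 mi)
B→C: 306.0 mi  (cumulative 503.9 mi)
C→D: 399.4 mi  (cumulative 903.3 mi)
D→E: 613.0 mi  (cumulative 1516.3 mi)
E→F: 324.0 mi  (cumulative 1840.4 mi)
Total route length ≈ 1840 mi.

1840 mi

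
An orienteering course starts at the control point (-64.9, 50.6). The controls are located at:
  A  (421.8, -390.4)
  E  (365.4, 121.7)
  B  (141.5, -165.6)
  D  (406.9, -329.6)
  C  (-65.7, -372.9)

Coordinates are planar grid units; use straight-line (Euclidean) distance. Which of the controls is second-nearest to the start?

C

Distances from the start ((-64.9, 50.6)):
B: 298.9
C: 423.5
E: 436.1
D: 605.9
A: 656.8
The second-nearest is C at 423.5.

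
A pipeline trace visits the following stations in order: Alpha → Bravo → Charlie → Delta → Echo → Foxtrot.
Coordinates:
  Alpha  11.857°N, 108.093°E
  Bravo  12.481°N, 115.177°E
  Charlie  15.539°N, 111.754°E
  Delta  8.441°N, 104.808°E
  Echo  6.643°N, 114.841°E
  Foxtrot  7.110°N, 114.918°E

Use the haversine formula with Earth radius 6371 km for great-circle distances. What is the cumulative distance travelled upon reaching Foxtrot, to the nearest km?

3544 km

Leg distances:
Alpha→Bravo: 773.1 km  (cumulative 773.1 km)
Bravo→Charlie: 502.0 km  (cumulative 1275.1 km)
Charlie→Delta: 1092.2 km  (cumulative 2367.2 km)
Delta→Echo: 1123.8 km  (cumulative 3491.1 km)
Echo→Foxtrot: 52.6 km  (cumulative 3543.7 km)
Cumulative distance at Foxtrot ≈ 3544 km.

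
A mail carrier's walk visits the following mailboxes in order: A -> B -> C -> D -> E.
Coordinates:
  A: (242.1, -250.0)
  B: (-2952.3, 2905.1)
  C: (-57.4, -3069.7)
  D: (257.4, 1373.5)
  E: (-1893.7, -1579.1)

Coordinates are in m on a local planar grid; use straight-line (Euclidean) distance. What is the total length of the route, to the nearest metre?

Leg distances:
A→B: 4489.9 m  (cumulative 4489.9 m)
B→C: 6639.2 m  (cumulative 11129.0 m)
C→D: 4454.3 m  (cumulative 15583.4 m)
D→E: 3653.1 m  (cumulative 19236.5 m)
Total route length ≈ 19236 m.

19236 m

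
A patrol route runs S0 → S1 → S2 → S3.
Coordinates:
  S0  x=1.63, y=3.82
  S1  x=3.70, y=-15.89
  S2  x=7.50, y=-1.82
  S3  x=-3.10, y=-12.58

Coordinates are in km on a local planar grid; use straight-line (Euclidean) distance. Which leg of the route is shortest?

S1–S2

Leg distances:
S0→S1: 19.8 km
S1→S2: 14.6 km
S2→S3: 15.1 km
The shortest leg is S1–S2 at 14.6 km.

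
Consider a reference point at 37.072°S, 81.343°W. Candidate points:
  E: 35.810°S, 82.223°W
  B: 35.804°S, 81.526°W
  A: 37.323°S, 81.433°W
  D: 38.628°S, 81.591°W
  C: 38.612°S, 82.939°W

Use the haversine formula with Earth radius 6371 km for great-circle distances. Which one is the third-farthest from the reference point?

Distance to each, sorted:
C: 221.3 km
D: 174.4 km
E: 160.9 km
B: 141.9 km
A: 29.0 km
The third-farthest is E at 160.9 km.

E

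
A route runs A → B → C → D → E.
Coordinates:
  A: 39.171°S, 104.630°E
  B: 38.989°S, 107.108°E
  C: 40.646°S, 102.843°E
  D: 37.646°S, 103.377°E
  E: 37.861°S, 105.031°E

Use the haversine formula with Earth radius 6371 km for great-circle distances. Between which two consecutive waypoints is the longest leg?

B–C

Leg distances:
A→B: 214.8 km
B→C: 408.1 km
C→D: 336.7 km
D→E: 147.4 km
The longest leg is B–C at 408.1 km.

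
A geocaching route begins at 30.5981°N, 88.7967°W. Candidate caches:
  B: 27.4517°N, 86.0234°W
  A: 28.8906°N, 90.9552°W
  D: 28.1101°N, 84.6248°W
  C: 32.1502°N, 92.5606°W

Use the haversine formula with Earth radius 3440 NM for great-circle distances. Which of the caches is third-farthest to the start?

C

Distances from the start (30.5981°N, 88.7967°W):
D: 264.5 NM
B: 238.5 NM
C: 214.2 NM
A: 152.2 NM
The third-farthest is C at 214.2 NM.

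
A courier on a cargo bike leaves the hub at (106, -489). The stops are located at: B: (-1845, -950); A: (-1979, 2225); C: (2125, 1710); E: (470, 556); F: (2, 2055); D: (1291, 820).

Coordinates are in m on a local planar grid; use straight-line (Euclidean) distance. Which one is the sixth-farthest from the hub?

Distances from the hub ((106, -489)):
A: 3422.4 m
C: 2985.3 m
F: 2546.1 m
B: 2004.7 m
D: 1765.7 m
E: 1106.6 m
The sixth-farthest is E at 1106.6 m.

E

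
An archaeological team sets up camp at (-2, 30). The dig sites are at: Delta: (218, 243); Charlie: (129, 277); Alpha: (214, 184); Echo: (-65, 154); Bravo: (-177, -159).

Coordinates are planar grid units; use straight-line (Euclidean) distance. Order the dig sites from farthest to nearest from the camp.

Delta, Charlie, Alpha, Bravo, Echo

Distances from the camp:
Delta (218, 243): 306.2
Charlie (129, 277): 279.6
Alpha (214, 184): 265.3
Bravo (-177, -159): 257.6
Echo (-65, 154): 139.1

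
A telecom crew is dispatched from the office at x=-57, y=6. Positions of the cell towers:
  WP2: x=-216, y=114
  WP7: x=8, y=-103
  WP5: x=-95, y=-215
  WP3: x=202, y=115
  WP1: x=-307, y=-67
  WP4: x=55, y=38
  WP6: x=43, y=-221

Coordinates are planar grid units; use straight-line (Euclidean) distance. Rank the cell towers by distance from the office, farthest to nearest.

Computing each straight-line distance from x=-57, y=6:
WP3 x=202, y=115: 281.0
WP1 x=-307, y=-67: 260.4
WP6 x=43, y=-221: 248.1
WP5 x=-95, y=-215: 224.2
WP2 x=-216, y=114: 192.2
WP7 x=8, y=-103: 126.9
WP4 x=55, y=38: 116.5

WP3, WP1, WP6, WP5, WP2, WP7, WP4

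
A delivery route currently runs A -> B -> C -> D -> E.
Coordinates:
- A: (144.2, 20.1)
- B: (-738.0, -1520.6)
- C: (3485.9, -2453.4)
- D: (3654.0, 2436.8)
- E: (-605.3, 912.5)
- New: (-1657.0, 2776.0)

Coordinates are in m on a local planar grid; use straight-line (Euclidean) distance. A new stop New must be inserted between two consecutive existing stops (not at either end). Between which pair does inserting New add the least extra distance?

between D and E

Added distance for inserting New between each consecutive pair:
A–B: 5910.7 m
B–C: 7402.7 m
C–D: 7763.3 m
D–E: 2937.8 m
Smallest added distance is 2937.8 m, inserting between D and E.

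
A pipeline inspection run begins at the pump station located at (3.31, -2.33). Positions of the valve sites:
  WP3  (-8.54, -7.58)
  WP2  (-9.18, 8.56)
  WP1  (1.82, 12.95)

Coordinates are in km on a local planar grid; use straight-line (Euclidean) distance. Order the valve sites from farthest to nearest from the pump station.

WP2, WP1, WP3

Distance from the pump station at (3.31, -2.33) to each:
WP2 (-9.18, 8.56): 16.6 km
WP1 (1.82, 12.95): 15.4 km
WP3 (-8.54, -7.58): 13.0 km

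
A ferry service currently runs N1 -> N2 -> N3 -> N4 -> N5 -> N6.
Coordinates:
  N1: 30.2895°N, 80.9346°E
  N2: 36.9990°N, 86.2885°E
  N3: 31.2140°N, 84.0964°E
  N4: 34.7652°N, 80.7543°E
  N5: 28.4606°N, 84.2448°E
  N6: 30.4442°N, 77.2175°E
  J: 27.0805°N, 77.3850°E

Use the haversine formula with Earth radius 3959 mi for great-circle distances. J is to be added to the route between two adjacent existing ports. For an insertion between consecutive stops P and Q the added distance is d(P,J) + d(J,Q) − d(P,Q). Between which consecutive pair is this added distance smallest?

Added distance for inserting J between each consecutive pair:
N1–N2: 612.8 mi
N2–N3: 936.8 mi
N3–N4: 750.0 mi
N4–N5: 515.7 mi
N5–N6: 218.3 mi
Smallest added distance is 218.3 mi, inserting between N5 and N6.

between N5 and N6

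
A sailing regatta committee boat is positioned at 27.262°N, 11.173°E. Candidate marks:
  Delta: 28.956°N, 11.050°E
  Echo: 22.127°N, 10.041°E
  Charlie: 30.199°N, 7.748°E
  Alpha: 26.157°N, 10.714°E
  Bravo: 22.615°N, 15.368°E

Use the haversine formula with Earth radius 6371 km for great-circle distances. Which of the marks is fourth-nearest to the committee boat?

Echo

Distances from the committee boat (27.262°N, 11.173°E):
Alpha: 131.1 km
Delta: 188.8 km
Charlie: 467.0 km
Echo: 582.3 km
Bravo: 667.6 km
The fourth-nearest is Echo at 582.3 km.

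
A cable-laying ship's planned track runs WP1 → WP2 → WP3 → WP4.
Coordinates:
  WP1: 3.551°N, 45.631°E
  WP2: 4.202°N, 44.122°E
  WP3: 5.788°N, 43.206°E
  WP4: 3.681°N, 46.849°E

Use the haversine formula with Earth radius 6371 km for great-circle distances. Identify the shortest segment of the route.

Leg distances:
WP1→WP2: 182.4 km
WP2→WP3: 203.5 km
WP3→WP4: 466.7 km
The shortest leg is WP1–WP2 at 182.4 km.

WP1–WP2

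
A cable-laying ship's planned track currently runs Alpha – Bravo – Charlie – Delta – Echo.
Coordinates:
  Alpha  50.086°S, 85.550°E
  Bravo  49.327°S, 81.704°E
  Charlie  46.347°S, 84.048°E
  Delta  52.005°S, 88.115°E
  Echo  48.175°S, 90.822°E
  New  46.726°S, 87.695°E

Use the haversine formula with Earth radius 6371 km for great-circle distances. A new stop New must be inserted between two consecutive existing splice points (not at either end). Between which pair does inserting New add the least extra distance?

between Charlie and Delta

Added distance for inserting New between each consecutive pair:
Alpha–Bravo: 647.5 km
Bravo–Charlie: 438.4 km
Charlie–Delta: 175.0 km
Delta–Echo: 405.2 km
Smallest added distance is 175.0 km, inserting between Charlie and Delta.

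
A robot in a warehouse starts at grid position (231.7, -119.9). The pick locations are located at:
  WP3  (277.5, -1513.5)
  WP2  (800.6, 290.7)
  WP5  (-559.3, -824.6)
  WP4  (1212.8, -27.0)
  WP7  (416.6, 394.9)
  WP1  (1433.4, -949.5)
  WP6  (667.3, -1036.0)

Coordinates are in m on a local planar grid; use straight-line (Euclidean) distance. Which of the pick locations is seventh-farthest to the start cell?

Distances from the start cell ((231.7, -119.9)):
WP1: 1460.2 m
WP3: 1394.4 m
WP5: 1059.4 m
WP6: 1014.4 m
WP4: 985.5 m
WP2: 701.6 m
WP7: 547.0 m
The seventh-farthest is WP7 at 547.0 m.

WP7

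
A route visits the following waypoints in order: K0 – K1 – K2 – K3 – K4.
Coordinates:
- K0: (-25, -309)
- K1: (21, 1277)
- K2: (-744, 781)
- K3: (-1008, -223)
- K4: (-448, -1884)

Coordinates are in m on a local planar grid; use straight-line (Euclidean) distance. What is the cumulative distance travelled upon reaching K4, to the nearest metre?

Leg distances:
K0→K1: 1586.7 m  (cumulative 1586.7 m)
K1→K2: 911.7 m  (cumulative 2498.4 m)
K2→K3: 1038.1 m  (cumulative 3536.5 m)
K3→K4: 1752.9 m  (cumulative 5289.4 m)
Cumulative distance at K4 ≈ 5289 m.

5289 m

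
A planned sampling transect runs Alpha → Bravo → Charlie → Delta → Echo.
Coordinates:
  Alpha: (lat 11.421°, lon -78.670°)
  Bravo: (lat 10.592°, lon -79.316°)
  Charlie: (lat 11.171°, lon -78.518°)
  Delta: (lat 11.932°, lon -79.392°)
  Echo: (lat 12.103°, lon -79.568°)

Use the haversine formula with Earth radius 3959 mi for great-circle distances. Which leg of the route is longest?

Charlie–Delta

Leg distances:
Alpha→Bravo: 72.1 mi
Bravo→Charlie: 67.3 mi
Charlie→Delta: 79.2 mi
Delta→Echo: 16.8 mi
The longest leg is Charlie–Delta at 79.2 mi.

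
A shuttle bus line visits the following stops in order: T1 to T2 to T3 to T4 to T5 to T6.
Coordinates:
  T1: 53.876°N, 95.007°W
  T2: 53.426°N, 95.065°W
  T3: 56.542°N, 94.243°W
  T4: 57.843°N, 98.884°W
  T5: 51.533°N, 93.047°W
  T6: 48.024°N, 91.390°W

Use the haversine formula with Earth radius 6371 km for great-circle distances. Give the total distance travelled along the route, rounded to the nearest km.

1918 km

Leg distances:
T1→T2: 50.2 km  (cumulative 50.2 km)
T2→T3: 350.4 km  (cumulative 400.6 km)
T3→T4: 314.7 km  (cumulative 715.3 km)
T4→T5: 795.0 km  (cumulative 1510.3 km)
T5→T6: 407.9 km  (cumulative 1918.2 km)
Total route length ≈ 1918 km.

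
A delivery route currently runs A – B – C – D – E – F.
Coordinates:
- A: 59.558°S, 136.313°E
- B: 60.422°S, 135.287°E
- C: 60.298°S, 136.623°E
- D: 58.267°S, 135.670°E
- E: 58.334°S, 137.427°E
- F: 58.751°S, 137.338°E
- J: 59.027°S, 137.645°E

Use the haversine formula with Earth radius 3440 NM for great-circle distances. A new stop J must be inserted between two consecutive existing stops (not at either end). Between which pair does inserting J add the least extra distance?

between C and D

Added distance for inserting J between each consecutive pair:
A–B: 101.5 NM
B–C: 152.0 NM
C–D: 33.7 NM
D–E: 63.3 NM
E–F: 36.1 NM
Smallest added distance is 33.7 NM, inserting between C and D.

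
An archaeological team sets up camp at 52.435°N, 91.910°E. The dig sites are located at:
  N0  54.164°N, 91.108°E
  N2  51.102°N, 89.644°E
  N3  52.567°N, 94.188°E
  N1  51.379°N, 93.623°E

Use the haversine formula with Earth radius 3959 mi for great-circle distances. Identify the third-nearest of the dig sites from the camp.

N0

Distance to each, sorted:
N3: 96.2 mi
N1: 103.2 mi
N0: 124.0 mi
N2: 133.7 mi
The third-nearest is N0 at 124.0 mi.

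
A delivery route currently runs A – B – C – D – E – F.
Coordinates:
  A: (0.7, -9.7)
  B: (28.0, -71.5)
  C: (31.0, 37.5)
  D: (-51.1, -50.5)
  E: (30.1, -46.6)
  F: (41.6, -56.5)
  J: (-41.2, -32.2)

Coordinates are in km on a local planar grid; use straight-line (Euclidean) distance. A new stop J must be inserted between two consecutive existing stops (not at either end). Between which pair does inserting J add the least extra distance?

between C and D

Added distance for inserting J between each consecutive pair:
A–B: 59.6 km
B–C: 70.9 km
C–D: 0.8 km
D–E: 12.3 km
E–F: 143.9 km
Smallest added distance is 0.8 km, inserting between C and D.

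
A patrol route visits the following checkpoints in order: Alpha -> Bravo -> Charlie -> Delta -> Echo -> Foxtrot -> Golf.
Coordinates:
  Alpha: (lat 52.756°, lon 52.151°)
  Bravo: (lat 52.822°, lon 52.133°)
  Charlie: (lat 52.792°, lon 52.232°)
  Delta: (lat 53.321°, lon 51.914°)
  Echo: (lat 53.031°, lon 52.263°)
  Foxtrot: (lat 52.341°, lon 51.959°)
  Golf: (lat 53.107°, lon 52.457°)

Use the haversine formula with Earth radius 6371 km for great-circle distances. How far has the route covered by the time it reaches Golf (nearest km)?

288 km

Leg distances:
Alpha→Bravo: 7.4 km  (cumulative 7.4 km)
Bravo→Charlie: 7.4 km  (cumulative 14.9 km)
Charlie→Delta: 62.5 km  (cumulative 77.4 km)
Delta→Echo: 39.8 km  (cumulative 117.2 km)
Echo→Foxtrot: 79.4 km  (cumulative 196.6 km)
Foxtrot→Golf: 91.5 km  (cumulative 288.1 km)
Cumulative distance at Golf ≈ 288 km.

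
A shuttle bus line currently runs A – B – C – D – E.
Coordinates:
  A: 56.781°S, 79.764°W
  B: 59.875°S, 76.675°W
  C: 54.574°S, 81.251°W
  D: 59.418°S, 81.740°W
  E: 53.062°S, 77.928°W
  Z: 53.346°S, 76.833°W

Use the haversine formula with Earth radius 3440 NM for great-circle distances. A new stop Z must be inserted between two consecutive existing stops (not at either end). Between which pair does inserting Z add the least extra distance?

between D and E

Added distance for inserting Z between each consecutive pair:
A–B: 411.8 NM
B–C: 213.5 NM
C–D: 280.4 NM
D–E: 40.0 NM
Smallest added distance is 40.0 NM, inserting between D and E.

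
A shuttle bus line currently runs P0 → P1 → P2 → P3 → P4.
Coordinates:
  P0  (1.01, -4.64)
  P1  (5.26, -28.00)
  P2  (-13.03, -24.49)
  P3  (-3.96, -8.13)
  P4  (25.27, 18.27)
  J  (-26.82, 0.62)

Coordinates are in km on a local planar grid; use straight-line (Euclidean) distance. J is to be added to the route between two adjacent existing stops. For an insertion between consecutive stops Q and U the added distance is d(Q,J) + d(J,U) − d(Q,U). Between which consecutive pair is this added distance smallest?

between P2 and P3

Added distance for inserting J between each consecutive pair:
P0–P1: 47.6 km
P1–P2: 53.0 km
P2–P3: 34.4 km
P3–P4: 40.1 km
Smallest added distance is 34.4 km, inserting between P2 and P3.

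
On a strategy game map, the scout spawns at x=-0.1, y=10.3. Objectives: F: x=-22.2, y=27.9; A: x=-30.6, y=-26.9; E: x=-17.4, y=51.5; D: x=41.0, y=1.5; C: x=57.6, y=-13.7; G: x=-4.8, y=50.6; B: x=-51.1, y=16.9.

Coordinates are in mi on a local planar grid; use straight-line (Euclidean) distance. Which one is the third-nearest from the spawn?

D

Distances from the spawn (x=-0.1, y=10.3):
F: 28.3 mi
G: 40.6 mi
D: 42.0 mi
E: 44.7 mi
A: 48.1 mi
B: 51.4 mi
C: 62.5 mi
The third-nearest is D at 42.0 mi.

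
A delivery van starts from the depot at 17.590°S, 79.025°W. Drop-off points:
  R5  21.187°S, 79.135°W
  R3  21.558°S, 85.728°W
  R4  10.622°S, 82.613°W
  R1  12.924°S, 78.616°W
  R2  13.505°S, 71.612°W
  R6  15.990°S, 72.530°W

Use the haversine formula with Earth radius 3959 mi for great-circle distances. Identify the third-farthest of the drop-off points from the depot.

R3

Distance to each, sorted:
R2: 568.4 mi
R4: 538.1 mi
R3: 515.3 mi
R6: 443.6 mi
R1: 323.6 mi
R5: 248.6 mi
The third-farthest is R3 at 515.3 mi.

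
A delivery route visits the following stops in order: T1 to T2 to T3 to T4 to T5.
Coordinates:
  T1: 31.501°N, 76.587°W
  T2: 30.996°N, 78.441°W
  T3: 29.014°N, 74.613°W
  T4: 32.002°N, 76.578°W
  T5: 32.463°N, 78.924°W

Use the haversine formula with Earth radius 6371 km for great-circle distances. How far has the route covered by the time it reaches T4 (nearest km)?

Leg distances:
T1→T2: 185.0 km  (cumulative 185.0 km)
T2→T3: 429.4 km  (cumulative 614.4 km)
T3→T4: 381.9 km  (cumulative 996.2 km)
Cumulative distance at T4 ≈ 996 km.

996 km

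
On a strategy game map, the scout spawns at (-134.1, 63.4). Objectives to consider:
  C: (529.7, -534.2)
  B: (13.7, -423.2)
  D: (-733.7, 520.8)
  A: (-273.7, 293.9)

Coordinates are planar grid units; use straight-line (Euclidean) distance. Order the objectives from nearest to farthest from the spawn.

Distance from the spawn at (-134.1, 63.4) to each:
A (-273.7, 293.9): 269.5
B (13.7, -423.2): 508.6
D (-733.7, 520.8): 754.1
C (529.7, -534.2): 893.2

A, B, D, C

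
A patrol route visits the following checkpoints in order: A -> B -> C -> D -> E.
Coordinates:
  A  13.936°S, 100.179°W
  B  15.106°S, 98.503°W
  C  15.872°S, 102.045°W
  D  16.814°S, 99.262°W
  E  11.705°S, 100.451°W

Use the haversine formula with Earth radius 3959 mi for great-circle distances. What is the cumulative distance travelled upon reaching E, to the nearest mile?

937 mi

Leg distances:
A→B: 138.2 mi  (cumulative 138.2 mi)
B→C: 241.7 mi  (cumulative 379.9 mi)
C→D: 195.7 mi  (cumulative 575.6 mi)
D→E: 361.9 mi  (cumulative 937.5 mi)
Cumulative distance at E ≈ 937 mi.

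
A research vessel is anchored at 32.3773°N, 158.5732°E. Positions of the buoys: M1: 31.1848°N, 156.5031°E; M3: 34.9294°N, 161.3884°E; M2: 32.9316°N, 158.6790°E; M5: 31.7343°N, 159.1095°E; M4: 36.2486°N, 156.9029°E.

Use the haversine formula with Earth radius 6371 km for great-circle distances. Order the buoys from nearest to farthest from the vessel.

Distances from the vessel:
M2 32.9316°N, 158.6790°E: 62.4 km
M5 31.7343°N, 159.1095°E: 87.6 km
M1 31.1848°N, 156.5031°E: 236.4 km
M3 34.9294°N, 161.3884°E: 385.2 km
M4 36.2486°N, 156.9029°E: 457.0 km

M2, M5, M1, M3, M4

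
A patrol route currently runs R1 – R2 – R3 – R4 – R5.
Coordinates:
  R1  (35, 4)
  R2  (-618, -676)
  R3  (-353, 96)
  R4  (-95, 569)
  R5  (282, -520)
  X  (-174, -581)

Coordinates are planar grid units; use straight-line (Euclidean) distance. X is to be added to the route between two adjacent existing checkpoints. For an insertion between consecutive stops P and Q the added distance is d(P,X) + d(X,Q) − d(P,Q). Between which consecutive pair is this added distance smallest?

between R1 and R2

Added distance for inserting X between each consecutive pair:
R1–R2: 132.5
R2–R3: 338.1
R3–R4: 1314.2
R4–R5: 460.4
Smallest added distance is 132.5, inserting between R1 and R2.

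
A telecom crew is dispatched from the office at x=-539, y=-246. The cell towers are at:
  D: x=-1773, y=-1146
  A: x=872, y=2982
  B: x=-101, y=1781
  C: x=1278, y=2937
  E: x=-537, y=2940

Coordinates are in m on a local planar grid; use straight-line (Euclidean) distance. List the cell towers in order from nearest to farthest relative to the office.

Computing each straight-line distance from x=-539, y=-246:
D x=-1773, y=-1146: 1527.3 m
B x=-101, y=1781: 2073.8 m
E x=-537, y=2940: 3186.0 m
A x=872, y=2982: 3522.9 m
C x=1278, y=2937: 3665.1 m

D, B, E, A, C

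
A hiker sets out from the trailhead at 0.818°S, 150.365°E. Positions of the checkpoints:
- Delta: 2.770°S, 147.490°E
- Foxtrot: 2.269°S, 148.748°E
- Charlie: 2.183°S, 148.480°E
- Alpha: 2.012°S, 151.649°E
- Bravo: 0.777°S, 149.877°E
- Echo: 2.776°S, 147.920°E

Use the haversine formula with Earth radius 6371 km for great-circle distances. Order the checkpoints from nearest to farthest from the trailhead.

Distance from the trailhead at 0.818°S, 150.365°E to each:
Bravo 0.777°S, 149.877°E: 54.4 km
Alpha 2.012°S, 151.649°E: 194.9 km
Foxtrot 2.269°S, 148.748°E: 241.5 km
Charlie 2.183°S, 148.480°E: 258.7 km
Echo 2.776°S, 147.920°E: 348.2 km
Delta 2.770°S, 147.490°E: 386.3 km

Bravo, Alpha, Foxtrot, Charlie, Echo, Delta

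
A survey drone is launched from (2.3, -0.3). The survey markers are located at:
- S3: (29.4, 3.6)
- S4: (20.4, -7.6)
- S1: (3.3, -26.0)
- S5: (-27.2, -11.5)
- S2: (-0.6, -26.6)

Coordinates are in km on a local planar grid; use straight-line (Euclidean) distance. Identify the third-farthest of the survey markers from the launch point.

Distance to each, sorted:
S5: 31.6 km
S3: 27.4 km
S2: 26.5 km
S1: 25.7 km
S4: 19.5 km
The third-farthest is S2 at 26.5 km.

S2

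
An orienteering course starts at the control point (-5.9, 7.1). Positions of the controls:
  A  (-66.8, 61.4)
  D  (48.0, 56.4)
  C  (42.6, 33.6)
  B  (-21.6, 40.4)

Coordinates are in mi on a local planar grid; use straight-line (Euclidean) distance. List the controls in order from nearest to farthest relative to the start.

B, C, D, A

Distances from the start:
B (-21.6, 40.4): 36.8 mi
C (42.6, 33.6): 55.3 mi
D (48.0, 56.4): 73.0 mi
A (-66.8, 61.4): 81.6 mi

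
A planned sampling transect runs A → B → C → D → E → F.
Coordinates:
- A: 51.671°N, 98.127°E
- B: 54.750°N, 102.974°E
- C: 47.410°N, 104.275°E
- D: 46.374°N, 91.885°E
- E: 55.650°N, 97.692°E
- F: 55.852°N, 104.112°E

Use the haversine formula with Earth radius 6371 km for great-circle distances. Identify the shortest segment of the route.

E–F

Leg distances:
A→B: 470.3 km
B→C: 821.2 km
C→D: 947.5 km
D→E: 1107.6 km
E→F: 402.2 km
The shortest leg is E–F at 402.2 km.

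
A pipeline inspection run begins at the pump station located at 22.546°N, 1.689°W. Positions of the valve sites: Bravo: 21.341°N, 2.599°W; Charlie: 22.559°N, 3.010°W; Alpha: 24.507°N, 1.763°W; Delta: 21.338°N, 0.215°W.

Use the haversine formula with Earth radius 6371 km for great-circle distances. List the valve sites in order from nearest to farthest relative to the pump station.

Charlie, Bravo, Delta, Alpha

Distance from the pump station at 22.546°N, 1.689°W to each:
Charlie 22.559°N, 3.010°W: 135.7 km
Bravo 21.341°N, 2.599°W: 163.6 km
Delta 21.338°N, 0.215°W: 202.9 km
Alpha 24.507°N, 1.763°W: 218.2 km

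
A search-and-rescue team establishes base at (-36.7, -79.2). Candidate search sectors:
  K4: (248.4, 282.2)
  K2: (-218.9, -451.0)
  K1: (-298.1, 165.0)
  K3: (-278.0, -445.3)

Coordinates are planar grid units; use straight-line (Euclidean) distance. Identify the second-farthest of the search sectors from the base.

K3

Distance to each, sorted:
K4: 460.3
K3: 438.5
K2: 414.0
K1: 357.7
The second-farthest is K3 at 438.5.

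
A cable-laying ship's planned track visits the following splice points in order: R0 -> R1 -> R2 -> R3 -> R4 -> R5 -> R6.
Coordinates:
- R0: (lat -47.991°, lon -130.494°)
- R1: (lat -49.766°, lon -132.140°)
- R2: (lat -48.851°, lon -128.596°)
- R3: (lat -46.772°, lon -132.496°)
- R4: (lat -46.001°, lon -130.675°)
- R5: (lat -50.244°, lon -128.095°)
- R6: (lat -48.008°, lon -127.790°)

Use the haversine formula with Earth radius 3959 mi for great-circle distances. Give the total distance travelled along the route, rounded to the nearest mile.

1120 mi

Leg distances:
R0→R1: 143.6 mi  (cumulative 143.6 mi)
R1→R2: 171.7 mi  (cumulative 315.3 mi)
R2→R3: 231.0 mi  (cumulative 546.4 mi)
R3→R4: 101.8 mi  (cumulative 648.2 mi)
R4→R5: 316.4 mi  (cumulative 964.6 mi)
R5→R6: 155.1 mi  (cumulative 1119.7 mi)
Total route length ≈ 1120 mi.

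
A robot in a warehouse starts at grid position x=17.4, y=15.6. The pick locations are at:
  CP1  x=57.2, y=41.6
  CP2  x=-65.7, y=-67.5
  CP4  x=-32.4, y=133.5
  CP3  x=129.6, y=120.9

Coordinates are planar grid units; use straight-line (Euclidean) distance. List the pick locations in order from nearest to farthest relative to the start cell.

Computing each straight-line distance from x=17.4, y=15.6:
CP1 x=57.2, y=41.6: 47.5
CP2 x=-65.7, y=-67.5: 117.5
CP4 x=-32.4, y=133.5: 128.0
CP3 x=129.6, y=120.9: 153.9

CP1, CP2, CP4, CP3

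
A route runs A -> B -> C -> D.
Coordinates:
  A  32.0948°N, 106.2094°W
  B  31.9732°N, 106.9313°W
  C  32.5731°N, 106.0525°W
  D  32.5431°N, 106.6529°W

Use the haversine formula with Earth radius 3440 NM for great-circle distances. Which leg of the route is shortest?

C–D

Leg distances:
A→B: 37.5 NM
B→C: 57.3 NM
C→D: 30.4 NM
The shortest leg is C–D at 30.4 NM.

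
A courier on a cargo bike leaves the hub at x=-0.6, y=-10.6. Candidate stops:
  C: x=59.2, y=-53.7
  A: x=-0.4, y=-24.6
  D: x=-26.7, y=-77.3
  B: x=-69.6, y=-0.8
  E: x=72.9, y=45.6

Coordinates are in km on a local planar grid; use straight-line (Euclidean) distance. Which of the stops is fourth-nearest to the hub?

C

Distances from the hub (x=-0.6, y=-10.6):
A: 14.0 km
B: 69.7 km
D: 71.6 km
C: 73.7 km
E: 92.5 km
The fourth-nearest is C at 73.7 km.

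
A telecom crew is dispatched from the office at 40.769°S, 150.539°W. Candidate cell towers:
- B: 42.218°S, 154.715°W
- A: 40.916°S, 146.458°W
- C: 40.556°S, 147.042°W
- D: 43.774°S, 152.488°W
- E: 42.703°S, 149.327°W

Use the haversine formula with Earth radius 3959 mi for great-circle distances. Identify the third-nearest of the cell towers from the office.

Distance to each, sorted:
E: 147.5 mi
C: 183.9 mi
A: 213.5 mi
D: 230.3 mi
B: 238.2 mi
The third-nearest is A at 213.5 mi.

A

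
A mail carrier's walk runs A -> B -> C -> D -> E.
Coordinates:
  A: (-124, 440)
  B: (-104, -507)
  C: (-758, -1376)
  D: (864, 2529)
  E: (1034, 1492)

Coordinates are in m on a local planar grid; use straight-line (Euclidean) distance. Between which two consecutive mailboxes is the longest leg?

C–D

Leg distances:
A→B: 947.2 m
B→C: 1087.6 m
C→D: 4228.5 m
D→E: 1050.8 m
The longest leg is C–D at 4228.5 m.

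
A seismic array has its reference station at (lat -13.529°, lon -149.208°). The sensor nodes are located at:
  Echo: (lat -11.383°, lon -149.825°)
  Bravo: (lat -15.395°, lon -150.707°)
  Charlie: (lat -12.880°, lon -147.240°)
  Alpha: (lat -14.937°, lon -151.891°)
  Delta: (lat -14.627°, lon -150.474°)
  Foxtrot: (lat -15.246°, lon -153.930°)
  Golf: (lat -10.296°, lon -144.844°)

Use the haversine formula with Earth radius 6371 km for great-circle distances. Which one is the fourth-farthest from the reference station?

Distance to each, sorted:
Golf: 595.5 km
Foxtrot: 543.2 km
Alpha: 328.8 km
Bravo: 262.9 km
Echo: 247.8 km
Charlie: 224.9 km
Delta: 183.2 km
The fourth-farthest is Bravo at 262.9 km.

Bravo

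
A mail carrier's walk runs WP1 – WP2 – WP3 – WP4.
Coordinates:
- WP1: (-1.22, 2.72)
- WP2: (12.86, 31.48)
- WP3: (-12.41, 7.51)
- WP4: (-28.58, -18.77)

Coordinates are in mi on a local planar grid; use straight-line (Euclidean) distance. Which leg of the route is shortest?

WP3–WP4

Leg distances:
WP1→WP2: 32.0 mi
WP2→WP3: 34.8 mi
WP3→WP4: 30.9 mi
The shortest leg is WP3–WP4 at 30.9 mi.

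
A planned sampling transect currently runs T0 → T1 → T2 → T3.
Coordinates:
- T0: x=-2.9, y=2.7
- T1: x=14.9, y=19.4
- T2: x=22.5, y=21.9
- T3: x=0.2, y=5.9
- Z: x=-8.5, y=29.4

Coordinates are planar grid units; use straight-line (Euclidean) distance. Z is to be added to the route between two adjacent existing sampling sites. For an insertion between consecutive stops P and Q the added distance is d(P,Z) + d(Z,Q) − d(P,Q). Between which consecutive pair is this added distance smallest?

Added distance for inserting Z between each consecutive pair:
T0–T1: 28.3
T1–T2: 49.3
T2–T3: 29.5
Smallest added distance is 28.3, inserting between T0 and T1.

between T0 and T1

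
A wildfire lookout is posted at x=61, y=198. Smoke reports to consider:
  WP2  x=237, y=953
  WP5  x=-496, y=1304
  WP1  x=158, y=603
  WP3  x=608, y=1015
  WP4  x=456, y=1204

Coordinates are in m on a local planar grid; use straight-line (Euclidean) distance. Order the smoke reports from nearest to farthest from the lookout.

Computing each straight-line distance from x=61, y=198:
WP1 x=158, y=603: 416.5 m
WP2 x=237, y=953: 775.2 m
WP3 x=608, y=1015: 983.2 m
WP4 x=456, y=1204: 1080.8 m
WP5 x=-496, y=1304: 1238.3 m

WP1, WP2, WP3, WP4, WP5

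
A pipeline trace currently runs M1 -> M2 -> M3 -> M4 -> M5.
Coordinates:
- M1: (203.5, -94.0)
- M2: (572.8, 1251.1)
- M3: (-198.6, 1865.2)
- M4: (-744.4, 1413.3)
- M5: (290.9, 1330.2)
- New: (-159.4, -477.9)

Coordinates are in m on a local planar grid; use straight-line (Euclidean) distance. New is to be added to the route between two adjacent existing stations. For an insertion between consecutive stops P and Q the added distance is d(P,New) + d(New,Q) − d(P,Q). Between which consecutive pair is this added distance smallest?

between M1 and M2

Added distance for inserting New between each consecutive pair:
M1–M2: 1011.0 m
M2–M3: 3235.1 m
M3–M4: 3614.4 m
M4–M5: 2804.3 m
Smallest added distance is 1011.0 m, inserting between M1 and M2.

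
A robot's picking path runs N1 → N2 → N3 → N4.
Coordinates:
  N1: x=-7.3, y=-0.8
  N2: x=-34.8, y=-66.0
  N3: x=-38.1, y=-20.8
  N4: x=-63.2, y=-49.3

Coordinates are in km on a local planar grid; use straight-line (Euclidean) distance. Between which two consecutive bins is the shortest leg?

N3–N4

Leg distances:
N1→N2: 70.8 km
N2→N3: 45.3 km
N3→N4: 38.0 km
The shortest leg is N3–N4 at 38.0 km.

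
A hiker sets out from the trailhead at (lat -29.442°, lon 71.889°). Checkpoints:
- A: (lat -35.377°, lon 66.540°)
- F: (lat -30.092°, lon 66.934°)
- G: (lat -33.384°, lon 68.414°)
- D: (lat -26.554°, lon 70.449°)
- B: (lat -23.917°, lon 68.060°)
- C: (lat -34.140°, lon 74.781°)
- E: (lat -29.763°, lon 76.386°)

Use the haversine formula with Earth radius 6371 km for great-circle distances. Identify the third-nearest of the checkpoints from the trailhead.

F

Distance to each, sorted:
D: 350.9 km
E: 436.2 km
F: 483.7 km
G: 548.4 km
C: 589.5 km
B: 722.5 km
A: 828.9 km
The third-nearest is F at 483.7 km.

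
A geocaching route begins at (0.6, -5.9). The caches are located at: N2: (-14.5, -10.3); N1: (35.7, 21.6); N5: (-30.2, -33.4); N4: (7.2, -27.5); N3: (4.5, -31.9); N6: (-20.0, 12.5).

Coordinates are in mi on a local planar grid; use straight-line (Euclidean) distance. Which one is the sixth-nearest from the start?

Distances from the start ((0.6, -5.9)):
N2: 15.7 mi
N4: 22.6 mi
N3: 26.3 mi
N6: 27.6 mi
N5: 41.3 mi
N1: 44.6 mi
The sixth-nearest is N1 at 44.6 mi.

N1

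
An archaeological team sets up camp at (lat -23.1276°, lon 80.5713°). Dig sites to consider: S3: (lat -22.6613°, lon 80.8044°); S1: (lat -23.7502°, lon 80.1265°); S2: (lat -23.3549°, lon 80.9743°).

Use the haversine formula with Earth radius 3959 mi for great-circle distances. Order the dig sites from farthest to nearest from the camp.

S1, S3, S2

Distance from the camp at (lat -23.1276°, lon 80.5713°) to each:
S1 (lat -23.7502°, lon 80.1265°): 51.4 mi
S3 (lat -22.6613°, lon 80.8044°): 35.5 mi
S2 (lat -23.3549°, lon 80.9743°): 30.0 mi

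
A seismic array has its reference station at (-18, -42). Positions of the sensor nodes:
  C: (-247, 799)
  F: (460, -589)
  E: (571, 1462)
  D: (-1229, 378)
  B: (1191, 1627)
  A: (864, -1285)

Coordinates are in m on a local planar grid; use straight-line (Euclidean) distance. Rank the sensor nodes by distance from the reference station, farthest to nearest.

B, E, A, D, C, F

Computing each straight-line distance from (-18, -42):
B (1191, 1627): 2060.9 m
E (571, 1462): 1615.2 m
A (864, -1285): 1524.1 m
D (-1229, 378): 1281.8 m
C (-247, 799): 871.6 m
F (460, -589): 726.4 m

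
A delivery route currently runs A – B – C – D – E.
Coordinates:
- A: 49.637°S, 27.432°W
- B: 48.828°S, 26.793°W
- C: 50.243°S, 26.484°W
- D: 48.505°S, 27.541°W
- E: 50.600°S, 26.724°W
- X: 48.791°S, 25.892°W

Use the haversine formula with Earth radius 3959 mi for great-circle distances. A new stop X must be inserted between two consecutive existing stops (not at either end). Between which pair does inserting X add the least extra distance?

between B and C

Added distance for inserting X between each consecutive pair:
A–B: 69.0 mi
B–C: 46.1 mi
C–D: 52.5 mi
D–E: 58.9 mi
Smallest added distance is 46.1 mi, inserting between B and C.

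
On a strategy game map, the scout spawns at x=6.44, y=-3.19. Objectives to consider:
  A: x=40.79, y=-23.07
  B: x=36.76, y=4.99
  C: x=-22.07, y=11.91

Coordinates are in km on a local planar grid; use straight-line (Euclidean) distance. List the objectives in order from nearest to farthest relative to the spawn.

Distances from the spawn:
B x=36.76, y=4.99: 31.4 km
C x=-22.07, y=11.91: 32.3 km
A x=40.79, y=-23.07: 39.7 km

B, C, A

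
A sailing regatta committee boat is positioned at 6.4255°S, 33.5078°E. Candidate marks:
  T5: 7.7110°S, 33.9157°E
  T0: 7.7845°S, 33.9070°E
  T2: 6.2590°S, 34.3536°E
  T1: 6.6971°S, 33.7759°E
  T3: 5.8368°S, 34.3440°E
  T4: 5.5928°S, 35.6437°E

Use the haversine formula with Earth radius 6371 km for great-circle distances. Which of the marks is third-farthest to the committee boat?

T5

Distances from the committee boat (6.4255°S, 33.5078°E):
T4: 253.7 km
T0: 157.4 km
T5: 149.9 km
T3: 113.3 km
T2: 95.3 km
T1: 42.3 km
The third-farthest is T5 at 149.9 km.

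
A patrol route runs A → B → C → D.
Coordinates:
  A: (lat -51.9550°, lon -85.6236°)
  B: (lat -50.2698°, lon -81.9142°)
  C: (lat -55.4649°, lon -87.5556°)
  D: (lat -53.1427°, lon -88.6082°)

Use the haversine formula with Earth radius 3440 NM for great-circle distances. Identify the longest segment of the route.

Leg distances:
A→B: 172.6 NM
B→C: 372.7 NM
C→D: 144.2 NM
The longest leg is B–C at 372.7 NM.

B–C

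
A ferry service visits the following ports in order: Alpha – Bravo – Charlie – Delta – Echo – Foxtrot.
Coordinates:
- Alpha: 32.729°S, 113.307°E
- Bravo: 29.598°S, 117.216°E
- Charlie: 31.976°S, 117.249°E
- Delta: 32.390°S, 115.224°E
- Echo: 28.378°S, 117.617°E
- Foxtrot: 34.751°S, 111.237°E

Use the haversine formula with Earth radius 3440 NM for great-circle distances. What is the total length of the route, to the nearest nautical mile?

1297 NM

Leg distances:
Alpha→Bravo: 275.0 NM  (cumulative 275.0 NM)
Bravo→Charlie: 142.8 NM  (cumulative 417.8 NM)
Charlie→Delta: 105.9 NM  (cumulative 523.7 NM)
Delta→Echo: 270.9 NM  (cumulative 794.5 NM)
Echo→Foxtrot: 502.7 NM  (cumulative 1297.2 NM)
Total route length ≈ 1297 NM.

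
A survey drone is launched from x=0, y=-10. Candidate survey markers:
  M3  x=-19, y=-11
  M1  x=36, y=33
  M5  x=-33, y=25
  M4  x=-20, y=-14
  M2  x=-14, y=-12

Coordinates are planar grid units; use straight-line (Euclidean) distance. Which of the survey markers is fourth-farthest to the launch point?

M3

Distances from the launch point (x=0, y=-10):
M1: 56.1
M5: 48.1
M4: 20.4
M3: 19.0
M2: 14.1
The fourth-farthest is M3 at 19.0.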